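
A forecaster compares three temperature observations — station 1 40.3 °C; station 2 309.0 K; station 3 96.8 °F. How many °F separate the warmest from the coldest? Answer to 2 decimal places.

station 2: 309.0 K = 35.850 °C.
station 3: 96.8 °F = 36.000 °C.
Spread: 40.300 − 35.850 = 4.450 °C = 8.01 °F.

8.01 °F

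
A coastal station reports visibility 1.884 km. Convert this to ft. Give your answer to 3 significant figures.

6180 ft

1 km = 3280.84 ft, so 1.884 × 3280.84 = 6180 ft.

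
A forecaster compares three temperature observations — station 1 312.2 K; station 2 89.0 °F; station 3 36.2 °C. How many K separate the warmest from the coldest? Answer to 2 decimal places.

station 1: 312.2 K = 39.050 °C.
station 2: 89.0 °F = 31.667 °C.
Spread: 39.050 − 31.667 = 7.383 °C.

7.38 K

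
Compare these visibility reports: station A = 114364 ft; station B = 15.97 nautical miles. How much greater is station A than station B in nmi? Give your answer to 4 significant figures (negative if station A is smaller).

station A: 114364 ft = 18.82189 nmi.
Difference: 18.82189 − 15.97000 = 2.852 nmi.

2.852 nmi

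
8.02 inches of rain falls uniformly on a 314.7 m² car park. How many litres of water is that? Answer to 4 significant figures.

64110 litres

Depth: 8.02 in × 25.4 = 203.708 mm.
1 mm over 1 m² is 1 L, so volume = 203.708 × 314.7 = 64106.908 L ≈ 64110 L.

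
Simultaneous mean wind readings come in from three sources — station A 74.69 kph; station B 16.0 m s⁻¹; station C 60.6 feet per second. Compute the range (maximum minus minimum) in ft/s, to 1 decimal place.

station A: 74.69 km/h = 68.068 ft/s.
station B: 16.0 m/s = 52.493 ft/s.
Spread: 68.068 − 52.493 = 15.6 ft/s.

15.6 ft/s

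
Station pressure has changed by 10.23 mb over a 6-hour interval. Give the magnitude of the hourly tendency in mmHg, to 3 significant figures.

10.23 mb / 6 h × 0.750062 mmHg/mb = 1.28 mmHg/h.

1.28 mmHg per hour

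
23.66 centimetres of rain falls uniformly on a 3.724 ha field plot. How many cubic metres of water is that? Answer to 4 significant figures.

8811 cubic metres

Depth: 23.66 cm × 10 = 236.6 mm.
Area: 3.724 ha = 37240 m².
1 mm over 1 m² is 1 L, so volume = 236.6 × 37240 = 8810984 L = 8811 m³.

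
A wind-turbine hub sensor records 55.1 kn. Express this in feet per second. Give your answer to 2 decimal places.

1 kt = 1.68781 ft/s, so 55.1 × 1.68781 = 93.00 ft/s.

93.00 ft/s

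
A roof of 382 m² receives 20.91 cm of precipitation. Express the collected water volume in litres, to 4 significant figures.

79880 litres

Depth: 20.91 cm × 10 = 209.1 mm.
1 mm over 1 m² is 1 L, so volume = 209.1 × 382 = 79876.2 L ≈ 79880 L.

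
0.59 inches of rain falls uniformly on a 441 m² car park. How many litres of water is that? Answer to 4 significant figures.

6609 litres

Depth: 0.59 in × 25.4 = 14.986 mm.
1 mm over 1 m² is 1 L, so volume = 14.986 × 441 = 6608.826 L ≈ 6609 L.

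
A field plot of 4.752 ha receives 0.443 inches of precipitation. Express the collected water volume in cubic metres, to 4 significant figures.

534.7 cubic metres

Depth: 0.443 in × 25.4 = 11.2522 mm.
Area: 4.752 ha = 47520 m².
1 mm over 1 m² is 1 L, so volume = 11.2522 × 47520 = 534704.54 L = 534.7 m³.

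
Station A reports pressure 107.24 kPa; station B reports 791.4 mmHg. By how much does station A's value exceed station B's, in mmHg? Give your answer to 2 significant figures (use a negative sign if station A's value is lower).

13 mmHg

station A: 107.24 kPa = 804.37 mmHg.
Difference: 804.37 − 791.40 = 13 mmHg.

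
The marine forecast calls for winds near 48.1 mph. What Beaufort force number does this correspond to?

48.1 mph = 21.5 m/s, which is Beaufort 9 (strong gale, 20.8–24.4 m/s).

Beaufort force 9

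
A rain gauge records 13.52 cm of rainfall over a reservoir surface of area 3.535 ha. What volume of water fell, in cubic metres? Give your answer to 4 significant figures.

Depth: 13.52 cm × 10 = 135.2 mm.
Area: 3.535 ha = 35350 m².
1 mm over 1 m² is 1 L, so volume = 135.2 × 35350 = 4779320 L = 4779 m³.

4779 cubic metres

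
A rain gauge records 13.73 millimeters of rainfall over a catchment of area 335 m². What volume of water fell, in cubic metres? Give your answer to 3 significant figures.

1 mm over 1 m² is 1 L, so volume = 13.73 × 335 = 4599.55 L = 4.60 m³.

4.60 cubic metres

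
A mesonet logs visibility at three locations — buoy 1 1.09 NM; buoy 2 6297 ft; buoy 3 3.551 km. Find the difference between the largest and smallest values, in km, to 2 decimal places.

buoy 1: 1.09 nmi = 2.0187 km.
buoy 2: 6297 ft = 1.9193 km.
Spread: 3.5510 − 1.9193 = 1.63 km.

1.63 km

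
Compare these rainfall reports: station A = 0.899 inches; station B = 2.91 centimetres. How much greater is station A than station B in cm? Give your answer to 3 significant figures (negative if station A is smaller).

-0.627 cm

station A: 0.899 in = 2.28346 cm.
Difference: 2.28346 − 2.91000 = -0.627 cm.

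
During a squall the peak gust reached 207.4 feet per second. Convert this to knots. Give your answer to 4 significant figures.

122.9 kt

1 ft/s = 0.592484 kt, so 207.4 × 0.592484 = 122.9 kt.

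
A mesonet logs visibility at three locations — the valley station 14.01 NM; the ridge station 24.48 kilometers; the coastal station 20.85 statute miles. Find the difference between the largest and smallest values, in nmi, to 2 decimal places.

the ridge station: 24.48 km = 13.2181 nmi.
the coastal station: 20.85 SM = 18.1182 nmi.
Spread: 18.1182 − 13.2181 = 4.90 nmi.

4.90 nmi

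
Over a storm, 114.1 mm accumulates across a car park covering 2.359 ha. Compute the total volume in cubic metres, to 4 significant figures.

Area: 2.359 ha = 23590 m².
1 mm over 1 m² is 1 L, so volume = 114.1 × 23590 = 2691619 L = 2692 m³.

2692 cubic metres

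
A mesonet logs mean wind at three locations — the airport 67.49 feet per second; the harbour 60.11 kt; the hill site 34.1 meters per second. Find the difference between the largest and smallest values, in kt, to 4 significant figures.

26.30 kt

the airport: 67.49 ft/s = 39.9867 kt.
the hill site: 34.1 m/s = 66.2851 kt.
Spread: 66.2851 − 39.9867 = 26.30 kt.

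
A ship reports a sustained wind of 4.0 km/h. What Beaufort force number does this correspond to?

4.0 km/h = 1.1 m/s, which is Beaufort 1 (light air, 0.3–1.5 m/s).

Beaufort force 1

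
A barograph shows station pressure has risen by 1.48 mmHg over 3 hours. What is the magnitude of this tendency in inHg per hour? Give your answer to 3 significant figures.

1.48 mmHg / 3 h × 0.0393701 inHg/mmHg = 0.0194 inHg/h.

0.0194 inHg per hour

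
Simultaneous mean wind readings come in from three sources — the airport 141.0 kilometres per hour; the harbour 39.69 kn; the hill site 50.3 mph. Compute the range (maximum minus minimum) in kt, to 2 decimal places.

36.44 kt

the airport: 141.0 km/h = 76.1339 kt.
the hill site: 50.3 mph = 43.7095 kt.
Spread: 76.1339 − 39.6900 = 36.44 kt.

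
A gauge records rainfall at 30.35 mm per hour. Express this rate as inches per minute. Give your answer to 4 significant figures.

0.01991 in/minute

30.35 mm/hour × 0.0393701 in/mm × 0.0166667 hour/minute = 0.01991 in/minute.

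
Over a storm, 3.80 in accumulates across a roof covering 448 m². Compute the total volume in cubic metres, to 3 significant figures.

Depth: 3.80 in × 25.4 = 96.52 mm.
1 mm over 1 m² is 1 L, so volume = 96.52 × 448 = 43240.96 L = 43.2 m³.

43.2 cubic metres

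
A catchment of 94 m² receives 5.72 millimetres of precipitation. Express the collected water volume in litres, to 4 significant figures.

1 mm over 1 m² is 1 L, so volume = 5.72 × 94 = 537.68 L ≈ 537.7 L.

537.7 litres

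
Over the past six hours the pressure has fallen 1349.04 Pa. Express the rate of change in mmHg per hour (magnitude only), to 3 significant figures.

1349.04 Pa / 6 h × 0.00750062 mmHg/Pa = 1.69 mmHg/h.

1.69 mmHg per hour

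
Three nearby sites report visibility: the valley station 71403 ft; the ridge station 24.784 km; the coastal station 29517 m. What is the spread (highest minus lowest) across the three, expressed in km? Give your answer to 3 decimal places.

7.753 km

the valley station: 71403 ft = 21.76363 km.
the coastal station: 29517 m = 29.51700 km.
Spread: 29.51700 − 21.76363 = 7.753 km.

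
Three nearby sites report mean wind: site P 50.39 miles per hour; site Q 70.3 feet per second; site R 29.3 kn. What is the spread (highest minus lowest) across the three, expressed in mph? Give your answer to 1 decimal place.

16.7 mph

site Q: 70.3 ft/s = 47.932 mph.
site R: 29.3 kt = 33.718 mph.
Spread: 50.390 − 33.718 = 16.7 mph.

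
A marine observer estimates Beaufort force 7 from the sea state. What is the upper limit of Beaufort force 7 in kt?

33 kt

Beaufort 7 (near gale) spans 28–33 knots.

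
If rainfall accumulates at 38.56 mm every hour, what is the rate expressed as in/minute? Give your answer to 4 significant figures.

0.02530 in/minute

38.56 mm/hour × 0.0393701 in/mm × 0.0166667 hour/minute = 0.02530 in/minute.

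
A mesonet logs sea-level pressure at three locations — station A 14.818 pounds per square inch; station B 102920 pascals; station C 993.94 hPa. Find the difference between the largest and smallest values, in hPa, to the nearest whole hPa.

station A: 14.818 psi = 1021.67 hPa.
station B: 102920 Pa = 1029.20 hPa.
Spread: 1029.20 − 993.94 = 35 hPa.

35 hPa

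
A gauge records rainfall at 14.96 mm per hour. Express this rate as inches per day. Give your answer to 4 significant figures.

14.14 in/day

14.96 mm/hour × 0.0393701 in/mm × 24 hour/day = 14.14 in/day.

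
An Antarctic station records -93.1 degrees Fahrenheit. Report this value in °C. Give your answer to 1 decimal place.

°C = (°F − 32) × 5/9 = (-93.1 − 32) / 1.8 = -69.5 °C.

-69.5 °C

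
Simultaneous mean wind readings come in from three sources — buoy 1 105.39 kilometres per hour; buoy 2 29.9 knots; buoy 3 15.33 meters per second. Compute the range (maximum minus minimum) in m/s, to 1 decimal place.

buoy 1: 105.39 km/h = 29.275 m/s.
buoy 2: 29.9 kt = 15.382 m/s.
Spread: 29.275 − 15.330 = 13.9 m/s.

13.9 m/s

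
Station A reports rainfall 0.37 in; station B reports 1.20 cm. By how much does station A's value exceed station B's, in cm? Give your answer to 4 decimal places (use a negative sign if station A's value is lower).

-0.2602 cm

station A: 0.37 in = 0.939800 cm.
Difference: 0.939800 − 1.200000 = -0.2602 cm.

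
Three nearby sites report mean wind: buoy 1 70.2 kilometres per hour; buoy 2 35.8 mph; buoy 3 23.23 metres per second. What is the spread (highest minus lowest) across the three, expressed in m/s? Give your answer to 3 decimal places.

7.226 m/s

buoy 1: 70.2 km/h = 19.50000 m/s.
buoy 2: 35.8 mph = 16.00403 m/s.
Spread: 23.23000 − 16.00403 = 7.226 m/s.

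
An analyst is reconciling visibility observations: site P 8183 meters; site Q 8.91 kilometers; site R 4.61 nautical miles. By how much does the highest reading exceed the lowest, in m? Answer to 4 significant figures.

site Q: 8.91 km = 8910.000 m.
site R: 4.61 nmi = 8537.720 m.
Spread: 8910.000 − 8183.000 = 727.0 m.

727.0 m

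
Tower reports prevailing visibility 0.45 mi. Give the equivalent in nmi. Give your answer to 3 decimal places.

1 SM = 0.868976 nmi, so 0.45 × 0.868976 = 0.391 nmi.

0.391 nmi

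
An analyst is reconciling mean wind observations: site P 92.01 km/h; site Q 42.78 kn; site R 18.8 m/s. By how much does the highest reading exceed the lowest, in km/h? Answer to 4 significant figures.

site Q: 42.78 kt = 79.2286 km/h.
site R: 18.8 m/s = 67.6800 km/h.
Spread: 92.0100 − 67.6800 = 24.33 km/h.

24.33 km/h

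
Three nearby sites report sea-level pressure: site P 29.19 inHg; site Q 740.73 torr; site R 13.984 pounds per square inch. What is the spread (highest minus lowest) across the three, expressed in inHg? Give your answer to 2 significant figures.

0.72 inHg

site Q: 740.73 mmHg = 29.1626 inHg.
site R: 13.984 psi = 28.4717 inHg.
Spread: 29.1900 − 28.4717 = 0.72 inHg.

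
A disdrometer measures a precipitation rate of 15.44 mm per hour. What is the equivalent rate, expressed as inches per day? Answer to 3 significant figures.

14.6 in/day

15.44 mm/hour × 0.0393701 in/mm × 24 hour/day = 14.6 in/day.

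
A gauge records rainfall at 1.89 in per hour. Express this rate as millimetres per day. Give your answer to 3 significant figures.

1.89 in/hour × 25.4 mm/in × 24 hour/day = 1150 mm/day.

1150 mm/day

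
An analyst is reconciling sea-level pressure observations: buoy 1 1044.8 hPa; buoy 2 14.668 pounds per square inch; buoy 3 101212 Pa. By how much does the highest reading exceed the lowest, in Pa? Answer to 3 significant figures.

buoy 1: 1044.8 hPa = 104480.00 Pa.
buoy 2: 14.668 psi = 101132.30 Pa.
Spread: 104480.00 − 101132.30 = 3350 Pa.

3350 Pa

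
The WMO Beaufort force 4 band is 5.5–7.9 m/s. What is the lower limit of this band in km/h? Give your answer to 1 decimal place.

5.5–7.9 m/s × 3.6 = 19.8–28.4 km/h.

19.8 km/h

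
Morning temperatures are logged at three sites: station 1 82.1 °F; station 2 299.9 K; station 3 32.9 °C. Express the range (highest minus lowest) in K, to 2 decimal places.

6.15 K

station 1: 82.1 °F = 27.833 °C.
station 2: 299.9 K = 26.750 °C.
Spread: 32.900 − 26.750 = 6.150 °C.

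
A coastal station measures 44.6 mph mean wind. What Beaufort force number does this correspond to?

44.6 mph = 19.9 m/s, which is Beaufort 8 (gale, 17.2–20.7 m/s).

Beaufort force 8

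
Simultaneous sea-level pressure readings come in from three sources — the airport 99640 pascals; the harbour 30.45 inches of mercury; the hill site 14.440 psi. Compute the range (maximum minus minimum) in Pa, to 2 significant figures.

the harbour: 30.45 inHg = 103115.55 Pa.
the hill site: 14.440 psi = 99560.30 Pa.
Spread: 103115.55 − 99560.30 = 3600 Pa.

3600 Pa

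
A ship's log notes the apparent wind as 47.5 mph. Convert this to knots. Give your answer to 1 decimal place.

1 mph = 0.868976 kt, so 47.5 × 0.868976 = 41.3 kt.

41.3 kt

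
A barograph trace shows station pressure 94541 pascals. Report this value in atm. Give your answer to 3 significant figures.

1 Pa = 9.86923e-06 atm, so 94541 × 9.86923e-06 = 0.933 atm.

0.933 atm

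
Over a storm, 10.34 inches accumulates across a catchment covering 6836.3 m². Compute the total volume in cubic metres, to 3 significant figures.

Depth: 10.34 in × 25.4 = 262.636 mm.
1 mm over 1 m² is 1 L, so volume = 262.636 × 6836.3 = 1795458.5 L = 1800 m³.

1800 cubic metres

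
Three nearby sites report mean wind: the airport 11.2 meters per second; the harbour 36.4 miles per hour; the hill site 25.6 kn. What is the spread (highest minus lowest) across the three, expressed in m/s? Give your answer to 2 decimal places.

the harbour: 36.4 mph = 16.2723 m/s.
the hill site: 25.6 kt = 13.1698 m/s.
Spread: 16.2723 − 11.2000 = 5.07 m/s.

5.07 m/s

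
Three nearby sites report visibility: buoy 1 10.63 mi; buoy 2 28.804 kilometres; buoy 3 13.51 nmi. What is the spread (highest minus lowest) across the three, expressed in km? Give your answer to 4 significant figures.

11.70 km

buoy 1: 10.63 SM = 17.1073 km.
buoy 3: 13.51 nmi = 25.0205 km.
Spread: 28.8040 − 17.1073 = 11.70 km.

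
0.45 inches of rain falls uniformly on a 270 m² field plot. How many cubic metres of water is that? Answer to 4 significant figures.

Depth: 0.45 in × 25.4 = 11.43 mm.
1 mm over 1 m² is 1 L, so volume = 11.43 × 270 = 3086.1 L = 3.086 m³.

3.086 cubic metres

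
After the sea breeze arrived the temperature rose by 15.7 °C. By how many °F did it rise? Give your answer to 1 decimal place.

Converting a difference, only the 9/5 scale factor applies: Δ°F = 15.7 × 1.8 = 28.3 °F.

28.3 °F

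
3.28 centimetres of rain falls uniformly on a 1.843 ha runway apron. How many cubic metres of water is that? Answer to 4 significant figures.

Depth: 3.28 cm × 10 = 32.8 mm.
Area: 1.843 ha = 18430 m².
1 mm over 1 m² is 1 L, so volume = 32.8 × 18430 = 604504 L = 604.5 m³.

604.5 cubic metres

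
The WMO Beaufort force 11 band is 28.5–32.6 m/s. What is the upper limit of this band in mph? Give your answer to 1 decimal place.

72.9 mph

28.5–32.6 m/s × 2.237 = 63.8–72.9 mph.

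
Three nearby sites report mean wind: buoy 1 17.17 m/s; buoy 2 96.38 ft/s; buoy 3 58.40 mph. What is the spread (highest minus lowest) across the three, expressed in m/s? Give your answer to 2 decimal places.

buoy 2: 96.38 ft/s = 29.3766 m/s.
buoy 3: 58.40 mph = 26.1071 m/s.
Spread: 29.3766 − 17.1700 = 12.21 m/s.

12.21 m/s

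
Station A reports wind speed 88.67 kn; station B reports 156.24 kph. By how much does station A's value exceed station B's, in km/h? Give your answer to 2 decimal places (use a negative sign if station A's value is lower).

station A: 88.67 kt = 164.2168 km/h.
Difference: 164.2168 − 156.2400 = 7.98 km/h.

7.98 km/h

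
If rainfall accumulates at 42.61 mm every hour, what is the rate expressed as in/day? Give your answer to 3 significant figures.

40.3 in/day

42.61 mm/hour × 0.0393701 in/mm × 24 hour/day = 40.3 in/day.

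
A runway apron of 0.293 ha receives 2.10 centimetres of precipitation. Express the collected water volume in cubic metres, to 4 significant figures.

61.53 cubic metres

Depth: 2.10 cm × 10 = 21 mm.
Area: 0.293 ha = 2930 m².
1 mm over 1 m² is 1 L, so volume = 21 × 2930 = 61530 L = 61.53 m³.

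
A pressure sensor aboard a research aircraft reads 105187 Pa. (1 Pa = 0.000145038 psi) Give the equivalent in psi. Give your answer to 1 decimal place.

15.3 psi

1 Pa = 0.000145038 psi, so 105187 × 0.000145038 = 15.3 psi.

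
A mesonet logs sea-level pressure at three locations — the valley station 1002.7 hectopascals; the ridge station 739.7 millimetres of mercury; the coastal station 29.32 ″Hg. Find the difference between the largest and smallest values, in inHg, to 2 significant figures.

the valley station: 1002.7 hPa = 29.6097 inHg.
the ridge station: 739.7 mmHg = 29.1220 inHg.
Spread: 29.6097 − 29.1220 = 0.49 inHg.

0.49 inHg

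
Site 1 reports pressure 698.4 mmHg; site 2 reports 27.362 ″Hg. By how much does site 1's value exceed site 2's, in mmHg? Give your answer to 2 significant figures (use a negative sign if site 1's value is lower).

site 2: 27.362 inHg = 694.995 mmHg.
Difference: 698.400 − 694.995 = 3.4 mmHg.

3.4 mmHg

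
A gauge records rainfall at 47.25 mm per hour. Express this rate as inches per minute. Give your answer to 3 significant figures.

0.0310 in/minute

47.25 mm/hour × 0.0393701 in/mm × 0.0166667 hour/minute = 0.0310 in/minute.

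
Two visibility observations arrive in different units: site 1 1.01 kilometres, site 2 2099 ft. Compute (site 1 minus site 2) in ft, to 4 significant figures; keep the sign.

1215 ft

site 1: 1.01 km = 3313.65 ft.
Difference: 3313.65 − 2099.00 = 1215 ft.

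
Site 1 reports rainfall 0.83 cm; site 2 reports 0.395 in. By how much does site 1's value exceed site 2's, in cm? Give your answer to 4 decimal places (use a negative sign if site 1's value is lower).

site 2: 0.395 in = 1.003300 cm.
Difference: 0.830000 − 1.003300 = -0.1733 cm.

-0.1733 cm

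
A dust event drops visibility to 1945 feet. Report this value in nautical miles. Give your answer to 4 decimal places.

0.3201 nmi

1 ft = 0.000164579 nmi, so 1945 × 0.000164579 = 0.3201 nmi.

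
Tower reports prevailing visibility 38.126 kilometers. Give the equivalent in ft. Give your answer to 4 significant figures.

125100 ft

1 km = 3280.84 ft, so 38.126 × 3280.84 = 125100 ft.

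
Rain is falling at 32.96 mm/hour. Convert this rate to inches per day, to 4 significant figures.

31.14 in/day

32.96 mm/hour × 0.0393701 in/mm × 24 hour/day = 31.14 in/day.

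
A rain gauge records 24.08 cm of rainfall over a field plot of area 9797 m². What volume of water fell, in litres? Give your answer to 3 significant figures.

Depth: 24.08 cm × 10 = 240.8 mm.
1 mm over 1 m² is 1 L, so volume = 240.8 × 9797 = 2359117.6 L ≈ 2360000 L.

2360000 litres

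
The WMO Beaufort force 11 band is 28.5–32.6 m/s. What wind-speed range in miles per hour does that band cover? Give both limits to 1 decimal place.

28.5–32.6 m/s × 2.237 = 63.8–72.9 mph.

63.8 to 72.9 mph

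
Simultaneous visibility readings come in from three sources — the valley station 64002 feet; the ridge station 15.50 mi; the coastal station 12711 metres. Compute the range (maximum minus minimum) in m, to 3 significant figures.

the valley station: 64002 ft = 19507.81 m.
the ridge station: 15.50 SM = 24944.83 m.
Spread: 24944.83 − 12711.00 = 12200 m.

12200 m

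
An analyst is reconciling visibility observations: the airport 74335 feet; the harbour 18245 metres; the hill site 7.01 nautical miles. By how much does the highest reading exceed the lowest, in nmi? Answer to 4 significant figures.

the airport: 74335 ft = 12.23397 nmi.
the harbour: 18245 m = 9.85151 nmi.
Spread: 12.23397 − 7.01000 = 5.224 nmi.

5.224 nmi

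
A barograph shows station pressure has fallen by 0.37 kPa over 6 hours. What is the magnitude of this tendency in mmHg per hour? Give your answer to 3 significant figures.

0.463 mmHg per hour

0.37 kPa / 6 h × 7.50062 mmHg/kPa = 0.463 mmHg/h.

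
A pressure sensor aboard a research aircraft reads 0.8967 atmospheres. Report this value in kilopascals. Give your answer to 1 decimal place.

90.9 kPa

1 atm = 101.325 kPa, so 0.8967 × 101.325 = 90.9 kPa.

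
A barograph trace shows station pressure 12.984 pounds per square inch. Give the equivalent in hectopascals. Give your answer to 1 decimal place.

1 psi = 68.9476 hPa, so 12.984 × 68.9476 = 895.2 hPa.

895.2 hPa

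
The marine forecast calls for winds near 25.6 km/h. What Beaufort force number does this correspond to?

Beaufort force 4

25.6 km/h = 7.1 m/s, which is Beaufort 4 (moderate breeze, 5.5–7.9 m/s).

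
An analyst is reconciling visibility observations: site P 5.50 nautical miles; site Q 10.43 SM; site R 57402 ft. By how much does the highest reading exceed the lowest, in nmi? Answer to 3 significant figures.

3.95 nmi

site Q: 10.43 SM = 9.0634 nmi.
site R: 57402 ft = 9.4472 nmi.
Spread: 9.4472 − 5.5000 = 3.95 nmi.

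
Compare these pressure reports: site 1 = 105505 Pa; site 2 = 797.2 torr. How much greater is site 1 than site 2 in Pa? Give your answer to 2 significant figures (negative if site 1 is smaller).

-780 Pa

site 2: 797.2 mmHg = 106284.61 Pa.
Difference: 105505.00 − 106284.61 = -780 Pa.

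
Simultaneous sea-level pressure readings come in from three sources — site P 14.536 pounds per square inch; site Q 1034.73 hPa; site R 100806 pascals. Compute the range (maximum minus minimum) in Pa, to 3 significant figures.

3250 Pa

site P: 14.536 psi = 100222.19 Pa.
site Q: 1034.73 hPa = 103473.00 Pa.
Spread: 103473.00 − 100222.19 = 3250 Pa.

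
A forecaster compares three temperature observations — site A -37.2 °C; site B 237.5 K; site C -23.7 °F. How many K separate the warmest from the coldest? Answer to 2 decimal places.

site B: 237.5 K = -35.650 °C.
site C: -23.7 °F = -30.944 °C.
Spread: (-30.944) − (-37.200) = 6.256 °C.

6.26 K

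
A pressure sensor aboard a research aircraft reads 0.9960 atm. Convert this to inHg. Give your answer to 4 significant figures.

29.80 inHg

1 atm = 29.9213 inHg, so 0.9960 × 29.9213 = 29.80 inHg.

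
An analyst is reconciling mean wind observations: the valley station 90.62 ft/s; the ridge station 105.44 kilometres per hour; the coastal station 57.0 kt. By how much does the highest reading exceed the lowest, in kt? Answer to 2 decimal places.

3.31 kt

the valley station: 90.62 ft/s = 53.6909 kt.
the ridge station: 105.44 km/h = 56.9330 kt.
Spread: 57.0000 − 53.6909 = 3.31 kt.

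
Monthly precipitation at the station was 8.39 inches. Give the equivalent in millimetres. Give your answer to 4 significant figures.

213.1 mm

1 in = 25.4 mm, so 8.39 × 25.4 = 213.1 mm.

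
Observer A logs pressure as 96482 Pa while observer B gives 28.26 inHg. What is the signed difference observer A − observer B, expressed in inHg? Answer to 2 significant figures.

0.23 inHg

observer A: 96482 Pa = 28.4911 inHg.
Difference: 28.4911 − 28.2600 = 0.23 inHg.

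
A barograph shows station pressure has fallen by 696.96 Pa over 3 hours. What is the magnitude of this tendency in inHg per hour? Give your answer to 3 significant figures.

696.96 Pa / 3 h × 0.0002953 inHg/Pa = 0.0686 inHg/h.

0.0686 inHg per hour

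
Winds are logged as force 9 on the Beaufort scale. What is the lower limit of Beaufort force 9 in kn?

Beaufort 9 (strong gale) spans 41–47 knots.

41 kt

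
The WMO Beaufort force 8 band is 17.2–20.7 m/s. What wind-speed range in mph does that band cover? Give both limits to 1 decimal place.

38.5 to 46.3 mph

17.2–20.7 m/s × 2.237 = 38.5–46.3 mph.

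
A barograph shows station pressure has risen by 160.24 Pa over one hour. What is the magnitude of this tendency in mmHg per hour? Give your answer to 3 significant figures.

1.20 mmHg per hour

160.24 Pa / 1 h × 0.00750062 mmHg/Pa = 1.20 mmHg/h.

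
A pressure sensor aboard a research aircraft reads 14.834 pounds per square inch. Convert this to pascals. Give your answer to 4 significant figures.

102300 Pa

1 psi = 6894.76 Pa, so 14.834 × 6894.76 = 102300 Pa.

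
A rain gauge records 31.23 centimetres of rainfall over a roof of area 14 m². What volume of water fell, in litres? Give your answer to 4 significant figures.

4372 litres

Depth: 31.23 cm × 10 = 312.3 mm.
1 mm over 1 m² is 1 L, so volume = 312.3 × 14 = 4372.2 L ≈ 4372 L.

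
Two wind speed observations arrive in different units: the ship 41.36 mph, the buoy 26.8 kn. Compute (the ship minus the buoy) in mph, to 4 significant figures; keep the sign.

10.52 mph

the buoy: 26.8 kt = 30.8409 mph.
Difference: 41.3600 − 30.8409 = 10.52 mph.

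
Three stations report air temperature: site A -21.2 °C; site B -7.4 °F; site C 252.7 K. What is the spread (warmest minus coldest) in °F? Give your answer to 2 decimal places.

site B: -7.4 °F = -21.889 °C.
site C: 252.7 K = -20.450 °C.
Spread: (-20.450) − (-21.889) = 1.439 °C = 2.59 °F.

2.59 °F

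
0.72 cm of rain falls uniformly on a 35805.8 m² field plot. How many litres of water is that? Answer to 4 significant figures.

Depth: 0.72 cm × 10 = 7.2 mm.
1 mm over 1 m² is 1 L, so volume = 7.2 × 35805.8 = 257801.76 L ≈ 257800 L.

257800 litres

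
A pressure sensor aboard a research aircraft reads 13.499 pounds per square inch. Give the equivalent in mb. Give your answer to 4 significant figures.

930.7 mb

1 psi = 68.9476 mb, so 13.499 × 68.9476 = 930.7 mb.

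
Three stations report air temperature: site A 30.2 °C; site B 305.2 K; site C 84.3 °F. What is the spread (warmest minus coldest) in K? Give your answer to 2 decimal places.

site B: 305.2 K = 32.050 °C.
site C: 84.3 °F = 29.056 °C.
Spread: 32.050 − 29.056 = 2.994 °C.

2.99 K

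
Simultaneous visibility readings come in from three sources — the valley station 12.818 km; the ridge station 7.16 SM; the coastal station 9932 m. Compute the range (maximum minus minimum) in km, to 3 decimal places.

2.886 km

the ridge station: 7.16 SM = 11.52290 km.
the coastal station: 9932 m = 9.93200 km.
Spread: 12.81800 − 9.93200 = 2.886 km.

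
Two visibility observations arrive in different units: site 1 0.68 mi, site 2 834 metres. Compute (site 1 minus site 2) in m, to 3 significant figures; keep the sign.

260 m

site 1: 0.68 SM = 1094.35 m.
Difference: 1094.35 − 834.00 = 260 m.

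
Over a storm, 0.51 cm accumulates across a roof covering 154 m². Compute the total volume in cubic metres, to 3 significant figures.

Depth: 0.51 cm × 10 = 5.1 mm.
1 mm over 1 m² is 1 L, so volume = 5.1 × 154 = 785.4 L = 0.785 m³.

0.785 cubic metres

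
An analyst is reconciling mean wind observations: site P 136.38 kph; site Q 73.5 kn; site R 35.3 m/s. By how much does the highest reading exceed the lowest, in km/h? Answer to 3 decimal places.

site Q: 73.5 kt = 136.12200 km/h.
site R: 35.3 m/s = 127.08000 km/h.
Spread: 136.38000 − 127.08000 = 9.300 km/h.

9.300 km/h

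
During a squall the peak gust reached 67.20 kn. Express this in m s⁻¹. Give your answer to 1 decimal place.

1 kt = 0.514444 m/s, so 67.20 × 0.514444 = 34.6 m/s.

34.6 m/s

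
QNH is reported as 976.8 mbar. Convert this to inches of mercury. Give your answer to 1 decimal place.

1 mb = 0.02953 inHg, so 976.8 × 0.02953 = 28.8 inHg.

28.8 inHg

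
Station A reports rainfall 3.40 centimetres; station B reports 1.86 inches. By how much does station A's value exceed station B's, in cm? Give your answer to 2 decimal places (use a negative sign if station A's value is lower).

-1.32 cm

station B: 1.86 in = 4.7244 cm.
Difference: 3.4000 − 4.7244 = -1.32 cm.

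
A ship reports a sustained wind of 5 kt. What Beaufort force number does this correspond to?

Beaufort force 2

5 kt lies in the Beaufort 2 band (light breeze, 4–6 kt).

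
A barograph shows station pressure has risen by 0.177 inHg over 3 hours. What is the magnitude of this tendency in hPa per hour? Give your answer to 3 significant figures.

2.00 hPa per hour

0.177 inHg / 3 h × 33.8639 hPa/inHg = 2.00 hPa/h.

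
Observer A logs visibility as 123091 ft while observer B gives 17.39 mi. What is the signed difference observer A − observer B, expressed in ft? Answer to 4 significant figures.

31270 ft

observer B: 17.39 SM = 91819.20 ft.
Difference: 123091.00 − 91819.20 = 31270 ft.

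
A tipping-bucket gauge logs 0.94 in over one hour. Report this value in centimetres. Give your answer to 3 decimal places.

1 in = 2.54 cm, so 0.94 × 2.54 = 2.388 cm.

2.388 cm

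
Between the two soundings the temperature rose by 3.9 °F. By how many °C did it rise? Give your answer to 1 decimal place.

2.2 °C

Converting a difference, only the 9/5 scale factor applies: Δ°C = 3.9 × 0.5556 = 2.2 °C.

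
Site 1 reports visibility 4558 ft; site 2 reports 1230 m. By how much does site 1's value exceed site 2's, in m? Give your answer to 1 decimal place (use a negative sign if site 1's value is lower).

site 1: 4558 ft = 1389.278 m.
Difference: 1389.278 − 1230.000 = 159.3 m.

159.3 m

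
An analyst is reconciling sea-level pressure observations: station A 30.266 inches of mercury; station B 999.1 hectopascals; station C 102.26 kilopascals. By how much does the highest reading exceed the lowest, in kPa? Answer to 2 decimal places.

station A: 30.266 inHg = 102.4924 kPa.
station B: 999.1 hPa = 99.9100 kPa.
Spread: 102.4924 − 99.9100 = 2.58 kPa.

2.58 kPa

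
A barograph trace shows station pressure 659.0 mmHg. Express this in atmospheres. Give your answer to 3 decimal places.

0.867 atm

1 mmHg = 0.00131579 atm, so 659.0 × 0.00131579 = 0.867 atm.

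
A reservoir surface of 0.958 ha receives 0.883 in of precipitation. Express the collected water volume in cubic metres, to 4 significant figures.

Depth: 0.883 in × 25.4 = 22.4282 mm.
Area: 0.958 ha = 9580 m².
1 mm over 1 m² is 1 L, so volume = 22.4282 × 9580 = 214862.16 L = 214.9 m³.

214.9 cubic metres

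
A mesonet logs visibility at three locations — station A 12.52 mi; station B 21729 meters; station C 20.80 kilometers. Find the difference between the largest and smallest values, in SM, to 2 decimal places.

station B: 21729 m = 13.5018 SM.
station C: 20.80 km = 12.9245 SM.
Spread: 13.5018 − 12.5200 = 0.98 SM.

0.98 SM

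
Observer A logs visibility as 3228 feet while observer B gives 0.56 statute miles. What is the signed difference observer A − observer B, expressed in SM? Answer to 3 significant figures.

observer A: 3228 ft = 0.611364 SM.
Difference: 0.611364 − 0.560000 = 0.0514 SM.

0.0514 SM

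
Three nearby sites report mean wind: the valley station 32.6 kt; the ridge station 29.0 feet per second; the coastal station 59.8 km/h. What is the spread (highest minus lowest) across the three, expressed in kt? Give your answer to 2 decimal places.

the ridge station: 29.0 ft/s = 17.1820 kt.
the coastal station: 59.8 km/h = 32.2894 kt.
Spread: 32.6000 − 17.1820 = 15.42 kt.

15.42 kt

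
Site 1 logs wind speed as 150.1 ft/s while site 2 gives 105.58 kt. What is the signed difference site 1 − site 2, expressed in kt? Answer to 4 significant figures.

-16.65 kt

site 1: 150.1 ft/s = 88.9318 kt.
Difference: 88.9318 − 105.5800 = -16.65 kt.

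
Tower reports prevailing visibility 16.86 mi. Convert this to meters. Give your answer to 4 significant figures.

27130 m

1 SM = 1609.34 m, so 16.86 × 1609.34 = 27130 m.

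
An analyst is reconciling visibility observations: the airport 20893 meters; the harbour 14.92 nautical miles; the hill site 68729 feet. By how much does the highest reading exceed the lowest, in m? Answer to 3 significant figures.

6740 m

the harbour: 14.92 nmi = 27631.84 m.
the hill site: 68729 ft = 20948.60 m.
Spread: 27631.84 − 20893.00 = 6740 m.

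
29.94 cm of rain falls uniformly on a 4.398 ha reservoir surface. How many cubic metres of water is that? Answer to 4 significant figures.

Depth: 29.94 cm × 10 = 299.4 mm.
Area: 4.398 ha = 43980 m².
1 mm over 1 m² is 1 L, so volume = 299.4 × 43980 = 13167612 L = 13170 m³.

13170 cubic metres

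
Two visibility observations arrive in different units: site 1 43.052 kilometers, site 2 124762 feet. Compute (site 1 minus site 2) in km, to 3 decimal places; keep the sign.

site 2: 124762 ft = 38.02746 km.
Difference: 43.05200 − 38.02746 = 5.025 km.

5.025 km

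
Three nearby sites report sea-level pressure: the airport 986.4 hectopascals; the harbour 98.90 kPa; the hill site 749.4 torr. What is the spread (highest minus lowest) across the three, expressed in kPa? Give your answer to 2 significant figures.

the airport: 986.4 hPa = 98.640 kPa.
the hill site: 749.4 mmHg = 99.912 kPa.
Spread: 99.912 − 98.640 = 1.3 kPa.

1.3 kPa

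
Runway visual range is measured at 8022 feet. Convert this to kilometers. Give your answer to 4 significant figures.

2.445 km

1 ft = 0.0003048 km, so 8022 × 0.0003048 = 2.445 km.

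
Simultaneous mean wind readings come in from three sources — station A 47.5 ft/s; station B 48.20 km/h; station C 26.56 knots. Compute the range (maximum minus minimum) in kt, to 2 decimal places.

2.12 kt

station A: 47.5 ft/s = 28.1430 kt.
station B: 48.20 km/h = 26.0259 kt.
Spread: 28.1430 − 26.0259 = 2.12 kt.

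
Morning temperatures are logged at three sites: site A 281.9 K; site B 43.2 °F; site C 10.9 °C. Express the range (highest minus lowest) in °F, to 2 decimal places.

8.42 °F

site A: 281.9 K = 8.750 °C.
site B: 43.2 °F = 6.222 °C.
Spread: 10.900 − 6.222 = 4.678 °C = 8.42 °F.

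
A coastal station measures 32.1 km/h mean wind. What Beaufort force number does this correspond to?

Beaufort force 5

32.1 km/h = 8.9 m/s, which is Beaufort 5 (fresh breeze, 8.0–10.7 m/s).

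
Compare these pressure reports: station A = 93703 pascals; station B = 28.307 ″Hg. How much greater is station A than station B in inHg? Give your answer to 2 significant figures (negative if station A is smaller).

-0.64 inHg

station A: 93703 Pa = 27.6705 inHg.
Difference: 27.6705 − 28.3070 = -0.64 inHg.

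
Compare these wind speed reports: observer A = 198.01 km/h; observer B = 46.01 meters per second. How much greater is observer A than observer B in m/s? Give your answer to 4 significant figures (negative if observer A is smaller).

8.993 m/s

observer A: 198.01 km/h = 55.00278 m/s.
Difference: 55.00278 − 46.01000 = 8.993 m/s.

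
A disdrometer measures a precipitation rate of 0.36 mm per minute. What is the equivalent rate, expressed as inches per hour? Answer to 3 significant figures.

0.850 in/hour

0.36 mm/minute × 0.0393701 in/mm × 60 minute/hour = 0.850 in/hour.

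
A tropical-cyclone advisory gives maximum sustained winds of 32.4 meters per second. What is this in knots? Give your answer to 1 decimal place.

63.0 kt

1 m/s = 1.94384 kt, so 32.4 × 1.94384 = 63.0 kt.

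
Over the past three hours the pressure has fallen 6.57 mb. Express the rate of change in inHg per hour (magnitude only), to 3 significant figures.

0.0647 inHg per hour

6.57 mb / 3 h × 0.02953 inHg/mb = 0.0647 inHg/h.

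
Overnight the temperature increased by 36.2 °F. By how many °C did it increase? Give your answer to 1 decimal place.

A change of 1 °C equals a change of 1.8 °F: Δ°C = 36.2 × 0.5556 = 20.1 °C.

20.1 °C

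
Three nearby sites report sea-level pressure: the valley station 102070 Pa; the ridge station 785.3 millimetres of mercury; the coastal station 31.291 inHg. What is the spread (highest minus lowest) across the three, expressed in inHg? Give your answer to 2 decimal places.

the valley station: 102070 Pa = 30.1413 inHg.
the ridge station: 785.3 mmHg = 30.9173 inHg.
Spread: 31.2910 − 30.1413 = 1.15 inHg.

1.15 inHg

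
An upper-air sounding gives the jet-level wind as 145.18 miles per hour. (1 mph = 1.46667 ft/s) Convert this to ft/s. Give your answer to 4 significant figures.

212.9 ft/s

1 mph = 1.46667 ft/s, so 145.18 × 1.46667 = 212.9 ft/s.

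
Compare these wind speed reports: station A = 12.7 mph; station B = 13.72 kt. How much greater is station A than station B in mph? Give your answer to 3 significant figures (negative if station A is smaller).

station B: 13.72 kt = 15.7887 mph.
Difference: 12.7000 − 15.7887 = -3.09 mph.

-3.09 mph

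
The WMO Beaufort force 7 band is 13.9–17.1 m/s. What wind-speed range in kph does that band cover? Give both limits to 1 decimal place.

13.9–17.1 m/s × 3.6 = 50.0–61.6 km/h.

50.0 to 61.6 km/h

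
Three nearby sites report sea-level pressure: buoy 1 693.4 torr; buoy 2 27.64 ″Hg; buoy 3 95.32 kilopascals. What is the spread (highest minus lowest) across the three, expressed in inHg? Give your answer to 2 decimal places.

0.85 inHg

buoy 1: 693.4 mmHg = 27.2992 inHg.
buoy 3: 95.32 kPa = 28.1480 inHg.
Spread: 28.1480 − 27.2992 = 0.85 inHg.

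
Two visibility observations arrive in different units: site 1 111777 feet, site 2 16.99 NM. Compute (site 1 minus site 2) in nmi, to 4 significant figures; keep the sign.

site 1: 111777 ft = 18.39613 nmi.
Difference: 18.39613 − 16.99000 = 1.406 nmi.

1.406 nmi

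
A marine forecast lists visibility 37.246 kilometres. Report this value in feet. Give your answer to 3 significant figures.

122000 ft

1 km = 3280.84 ft, so 37.246 × 3280.84 = 122000 ft.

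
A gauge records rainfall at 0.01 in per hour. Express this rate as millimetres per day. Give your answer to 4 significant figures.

0.01 in/hour × 25.4 mm/in × 24 hour/day = 6.096 mm/day.

6.096 mm/day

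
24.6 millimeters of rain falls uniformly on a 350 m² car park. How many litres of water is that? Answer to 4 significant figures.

8610 litres

1 mm over 1 m² is 1 L, so volume = 24.6 × 350 = 8610 L.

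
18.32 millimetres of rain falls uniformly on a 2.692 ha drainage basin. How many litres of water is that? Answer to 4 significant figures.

493200 litres

Area: 2.692 ha = 26920 m².
1 mm over 1 m² is 1 L, so volume = 18.32 × 26920 = 493174.4 L ≈ 493200 L.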